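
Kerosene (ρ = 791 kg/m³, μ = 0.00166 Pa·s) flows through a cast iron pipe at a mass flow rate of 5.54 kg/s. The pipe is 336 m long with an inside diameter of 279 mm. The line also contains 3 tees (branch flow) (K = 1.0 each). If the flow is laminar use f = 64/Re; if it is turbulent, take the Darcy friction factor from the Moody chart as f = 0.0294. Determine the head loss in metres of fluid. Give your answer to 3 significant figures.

A = πD²/4 = π(0.279)²/4 = 0.06114 m²; mean velocity V = ṁ/(ρA) = 5.54/(791 · 0.06114) = 0.1146 m/s.
Reynolds number Re = ρVD/μ = 791 · 0.1146 · 0.279 / 0.00166 = 1.523e+04.
Re > 4000 → turbulent; use the Moody-chart value f = 0.0294.
Total minor-loss coefficient ΣK = 3·1 = 3.
ΔP = [f·L/D + ΣK]·(ρV²/2) = [0.0294·336/0.279 + 3]·(791·0.1146²/2) = [35.41 + 3]·5.191 = 199.4 Pa.
Head loss h_f = ΔP/(ρg) = 199.4/(791·9.81) = 0.0257 m.

h_f ≈ 0.0257 m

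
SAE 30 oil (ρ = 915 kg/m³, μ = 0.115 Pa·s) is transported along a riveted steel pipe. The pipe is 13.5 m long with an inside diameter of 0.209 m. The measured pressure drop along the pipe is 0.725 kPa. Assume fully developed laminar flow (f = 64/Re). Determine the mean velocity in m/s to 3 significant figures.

V ≈ 0.637 m/s

For laminar flow, f = 64/Re with Re = ρVD/μ, so Darcy-Weisbach reduces to ΔP = 32μLV/D². Solving for V: V = ΔP·D²/(32μL) = 725·(0.209)²/(32·0.115·13.5) = 0.6375 m/s.
Check: Re = ρVD/μ = 915·0.6375·0.209/0.115 = 1060 < 2300, so the laminar assumption holds.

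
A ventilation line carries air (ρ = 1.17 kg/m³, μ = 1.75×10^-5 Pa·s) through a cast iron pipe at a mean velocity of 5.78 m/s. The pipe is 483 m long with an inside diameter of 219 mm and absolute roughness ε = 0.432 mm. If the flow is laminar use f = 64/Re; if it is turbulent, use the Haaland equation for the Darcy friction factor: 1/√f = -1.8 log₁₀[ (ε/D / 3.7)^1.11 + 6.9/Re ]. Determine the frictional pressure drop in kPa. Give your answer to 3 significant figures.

ΔP ≈ 1.08 kPa

Reynolds number Re = ρVD/μ = 1.17 · 5.78 · 0.219 / 1.75e-05 = 8.463e+04.
Re > 4000 → turbulent. Relative roughness ε/D = 0.000432/0.219 = 0.00197. Haaland: 1/√f = -1.8 log₁₀[(0.00197/3.7)^1.11 + 6.9/8.463e+04] = -1.8 log₁₀[0.000233 + 8.15e-05] = 6.305, so f = 0.02516.
Darcy-Weisbach: ΔP = f(L/D)(ρV²/2) = 0.02516·(483/0.219)·(1.17·5.78²/2) = 0.02516·2205·19.54 = 1084 Pa.
ΔP = 1084 Pa = 1.08 kPa.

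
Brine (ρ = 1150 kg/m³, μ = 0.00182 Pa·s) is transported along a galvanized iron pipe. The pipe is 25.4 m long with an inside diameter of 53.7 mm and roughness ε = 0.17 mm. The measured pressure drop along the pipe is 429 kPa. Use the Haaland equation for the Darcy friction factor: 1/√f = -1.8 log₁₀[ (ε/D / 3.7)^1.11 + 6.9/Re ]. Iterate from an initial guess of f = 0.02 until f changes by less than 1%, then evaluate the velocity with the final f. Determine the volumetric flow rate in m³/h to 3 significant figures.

Rearranging Darcy-Weisbach: V = √(2·ΔP·D/(f·L·ρ)). With ε/D = 0.00017/0.0537 = 0.00317, iterate starting from f = 0.02:
  f = 0.02 → V = √(2·4.29e+05·0.0537/(0.02·25.4·1150)) = 8.881 m/s; Re = ρVD/μ = 3.013e+05; f → 0.02701
  f = 0.02701 → V = 7.642 m/s; Re = 2.593e+05; f → 0.02707
Converged (Δf/f < 1%). With the final f = 0.02707: V = √(2·4.29e+05·0.0537/(0.02707·25.4·1150)) = 7.634 m/s.
Q = V·A = 7.634·(π/4·0.0537²) = 0.01729 m³/s = 62.2 m³/h.

Q ≈ 62.2 m³/h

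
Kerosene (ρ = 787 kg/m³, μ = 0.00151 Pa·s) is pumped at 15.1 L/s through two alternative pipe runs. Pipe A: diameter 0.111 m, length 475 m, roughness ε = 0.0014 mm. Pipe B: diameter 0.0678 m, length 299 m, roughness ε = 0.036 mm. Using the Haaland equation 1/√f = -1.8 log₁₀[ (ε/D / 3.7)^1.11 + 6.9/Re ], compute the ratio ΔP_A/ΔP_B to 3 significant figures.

ΔP_A/ΔP_B ≈ 0.128

Pipe A: V = Q/A = 0.0151/0.009677 = 1.56 m/s; Re = 9.027e+04; ε/D = 1.26e-05; Haaland → f = 0.01825; ΔP_A = f(L/D)(ρV²/2) = 7.485e+04 Pa.
Pipe B: V = Q/A = 0.0151/0.00361 = 4.182 m/s; Re = 1.478e+05; ε/D = 0.000531; Haaland → f = 0.01933; ΔP_B = f(L/D)(ρV²/2) = 5.867e+05 Pa.
ΔP_A/ΔP_B = 7.485e+04/5.867e+05 = 0.128.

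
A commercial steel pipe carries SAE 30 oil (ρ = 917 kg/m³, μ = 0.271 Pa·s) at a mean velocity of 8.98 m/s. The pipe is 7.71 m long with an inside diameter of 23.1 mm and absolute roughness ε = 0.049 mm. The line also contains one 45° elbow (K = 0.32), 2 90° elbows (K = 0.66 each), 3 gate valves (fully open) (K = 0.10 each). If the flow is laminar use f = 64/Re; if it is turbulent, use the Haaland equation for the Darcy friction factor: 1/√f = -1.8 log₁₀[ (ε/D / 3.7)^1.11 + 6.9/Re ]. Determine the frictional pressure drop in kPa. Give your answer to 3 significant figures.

ΔP ≈ 1200 kPa

Reynolds number Re = ρVD/μ = 917 · 8.98 · 0.0231 / 0.271 = 701.9.
Re < 2300 → laminar flow, so f = 64/Re = 64/701.9 = 0.09118 (the turbulent correlation is not needed).
Total minor-loss coefficient ΣK = 1·0.32 + 2·0.66 + 3·0.1 = 1.94.
ΔP = [f·L/D + ΣK]·(ρV²/2) = [0.09118·7.71/0.0231 + 1.94]·(917·8.98²/2) = [30.43 + 1.94]·3.697e+04 = 1.197e+06 Pa.
ΔP = 1.197e+06 Pa = 1200 kPa.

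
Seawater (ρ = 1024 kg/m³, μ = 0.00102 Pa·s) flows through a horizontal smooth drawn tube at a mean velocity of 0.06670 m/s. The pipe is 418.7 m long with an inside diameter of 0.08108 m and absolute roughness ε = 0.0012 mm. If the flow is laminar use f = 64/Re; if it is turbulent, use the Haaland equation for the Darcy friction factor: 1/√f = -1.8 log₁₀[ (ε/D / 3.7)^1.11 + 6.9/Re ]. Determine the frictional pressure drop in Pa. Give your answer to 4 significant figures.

ΔP ≈ 433.0 Pa

Reynolds number Re = ρVD/μ = 1024 · 0.0667 · 0.08108 / 0.00102 = 5429.
Re > 4000 → turbulent. Relative roughness ε/D = 1.2e-06/0.08108 = 1.48e-05. Haaland: 1/√f = -1.8 log₁₀[(1.48e-05/3.7)^1.11 + 6.9/5429] = -1.8 log₁₀[1.02e-06 + 0.00127] = 5.212, so f = 0.03681.
Darcy-Weisbach: ΔP = f(L/D)(ρV²/2) = 0.03681·(418.7/0.08108)·(1024·0.0667²/2) = 0.03681·5164·2.278 = 433 Pa.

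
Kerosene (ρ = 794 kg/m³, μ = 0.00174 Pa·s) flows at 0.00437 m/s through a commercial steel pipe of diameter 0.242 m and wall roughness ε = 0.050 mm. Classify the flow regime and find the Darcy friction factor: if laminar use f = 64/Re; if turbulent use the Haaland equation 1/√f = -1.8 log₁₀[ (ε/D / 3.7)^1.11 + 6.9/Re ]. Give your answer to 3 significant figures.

Re = ρVD/μ = 794·0.00437·0.242/0.00174 = 482.6.
Re < 2300 → laminar, so f = 64/Re = 0.1326 (roughness is irrelevant in laminar flow).

f ≈ 0.133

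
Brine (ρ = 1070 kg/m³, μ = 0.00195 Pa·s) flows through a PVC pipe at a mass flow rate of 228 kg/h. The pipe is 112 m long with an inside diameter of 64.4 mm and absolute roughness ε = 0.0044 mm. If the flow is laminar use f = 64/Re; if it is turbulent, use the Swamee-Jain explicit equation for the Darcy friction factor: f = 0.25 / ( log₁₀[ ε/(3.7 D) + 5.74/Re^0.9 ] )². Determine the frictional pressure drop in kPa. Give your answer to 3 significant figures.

ṁ = 228 kg/h = 228/3600 = 0.06333 kg/s.
A = πD²/4 = π(0.0644)²/4 = 0.003257 m²; mean velocity V = ṁ/(ρA) = 0.06333/(1070 · 0.003257) = 0.01817 m/s.
Reynolds number Re = ρVD/μ = 1070 · 0.01817 · 0.0644 / 0.00195 = 642.1.
Re < 2300 → laminar flow, so f = 64/Re = 64/642.1 = 0.09967 (the turbulent correlation is not needed).
Darcy-Weisbach: ΔP = f(L/D)(ρV²/2) = 0.09967·(112/0.0644)·(1070·0.01817²/2) = 0.09967·1739·0.1767 = 30.62 Pa.
ΔP = 30.62 Pa = 0.0306 kPa.

ΔP ≈ 0.0306 kPa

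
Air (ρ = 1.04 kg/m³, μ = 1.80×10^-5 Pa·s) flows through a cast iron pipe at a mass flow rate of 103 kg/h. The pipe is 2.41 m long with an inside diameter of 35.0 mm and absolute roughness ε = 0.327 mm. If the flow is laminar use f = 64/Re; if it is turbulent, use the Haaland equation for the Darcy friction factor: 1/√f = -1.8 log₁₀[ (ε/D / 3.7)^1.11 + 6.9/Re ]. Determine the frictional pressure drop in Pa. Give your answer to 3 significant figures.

ṁ = 103 kg/h = 103/3600 = 0.02861 kg/s.
A = πD²/4 = π(0.035)²/4 = 0.0009621 m²; mean velocity V = ṁ/(ρA) = 0.02861/(1.04 · 0.0009621) = 28.59 m/s.
Reynolds number Re = ρVD/μ = 1.04 · 28.59 · 0.035 / 1.8e-05 = 5.782e+04.
Re > 4000 → turbulent. Relative roughness ε/D = 0.000327/0.035 = 0.00934. Haaland: 1/√f = -1.8 log₁₀[(0.00934/3.7)^1.11 + 6.9/5.782e+04] = -1.8 log₁₀[0.00131 + 0.000119] = 5.122, so f = 0.03812.
Darcy-Weisbach: ΔP = f(L/D)(ρV²/2) = 0.03812·(2.41/0.035)·(1.04·28.59²/2) = 0.03812·68.86·425.2 = 1116 Pa.

ΔP ≈ 1120 Pa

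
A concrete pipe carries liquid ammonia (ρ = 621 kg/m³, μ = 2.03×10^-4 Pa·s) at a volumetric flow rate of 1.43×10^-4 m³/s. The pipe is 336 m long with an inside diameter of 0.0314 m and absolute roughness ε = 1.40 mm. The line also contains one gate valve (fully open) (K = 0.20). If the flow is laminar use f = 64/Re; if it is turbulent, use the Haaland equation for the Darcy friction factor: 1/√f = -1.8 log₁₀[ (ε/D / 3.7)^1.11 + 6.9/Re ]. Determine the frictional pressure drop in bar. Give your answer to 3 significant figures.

ΔP ≈ 0.0787 bar

Cross-sectional area A = πD²/4 = π(0.0314)²/4 = 0.0007744 m²; mean velocity V = Q/A = 0.000143/0.0007744 = 0.1847 m/s.
Reynolds number Re = ρVD/μ = 621 · 0.1847 · 0.0314 / 0.000203 = 1.774e+04.
Re > 4000 → turbulent. Relative roughness ε/D = 0.0014/0.0314 = 0.0446. Haaland: 1/√f = -1.8 log₁₀[(0.0446/3.7)^1.11 + 6.9/1.774e+04] = -1.8 log₁₀[0.00741 + 0.000389] = 3.794, so f = 0.06946.
Total minor-loss coefficient ΣK = 1·0.2 = 0.2.
ΔP = [f·L/D + ΣK]·(ρV²/2) = [0.06946·336/0.0314 + 0.2]·(621·0.1847²/2) = [743.3 + 0.2]·10.59 = 7873 Pa.
ΔP = 7873 Pa = 0.0787 bar.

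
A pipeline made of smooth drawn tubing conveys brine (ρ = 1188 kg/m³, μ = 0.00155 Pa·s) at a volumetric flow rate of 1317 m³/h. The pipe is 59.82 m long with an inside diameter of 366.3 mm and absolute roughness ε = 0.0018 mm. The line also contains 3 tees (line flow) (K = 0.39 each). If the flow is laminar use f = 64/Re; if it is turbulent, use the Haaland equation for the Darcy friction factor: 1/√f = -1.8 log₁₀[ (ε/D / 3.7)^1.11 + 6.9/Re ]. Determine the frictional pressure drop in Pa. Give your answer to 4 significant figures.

ΔP ≈ 22080 Pa

Q = 1317 m³/h = 1317/3600 = 0.3658 m³/s.
Cross-sectional area A = πD²/4 = π(0.3663)²/4 = 0.1054 m²; mean velocity V = Q/A = 0.3658/0.1054 = 3.472 m/s.
Reynolds number Re = ρVD/μ = 1188 · 3.472 · 0.3663 / 0.00155 = 9.746e+05.
Re > 4000 → turbulent. Relative roughness ε/D = 1.8e-06/0.3663 = 4.91e-06. Haaland: 1/√f = -1.8 log₁₀[(4.91e-06/3.7)^1.11 + 6.9/9.746e+05] = -1.8 log₁₀[3e-07 + 7.08e-06] = 9.238, so f = 0.01172.
Total minor-loss coefficient ΣK = 3·0.39 = 1.17.
ΔP = [f·L/D + ΣK]·(ρV²/2) = [0.01172·59.82/0.3663 + 1.17]·(1188·3.472²/2) = [1.914 + 1.17]·7159 = 2.208e+04 Pa.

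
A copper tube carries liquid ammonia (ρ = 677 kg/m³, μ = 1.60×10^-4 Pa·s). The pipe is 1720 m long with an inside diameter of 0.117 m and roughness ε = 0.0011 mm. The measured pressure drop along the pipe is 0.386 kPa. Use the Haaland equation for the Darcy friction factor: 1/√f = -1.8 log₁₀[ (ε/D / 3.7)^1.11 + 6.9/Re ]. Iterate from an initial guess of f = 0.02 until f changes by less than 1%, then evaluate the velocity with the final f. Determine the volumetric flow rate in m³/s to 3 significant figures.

Rearranging Darcy-Weisbach: V = √(2·ΔP·D/(f·L·ρ)). With ε/D = 1.1e-06/0.117 = 9.4e-06, iterate starting from f = 0.02:
  f = 0.02 → V = √(2·386·0.117/(0.02·1720·677)) = 0.06228 m/s; Re = ρVD/μ = 3.083e+04; f → 0.02318
  f = 0.02318 → V = 0.05785 m/s; Re = 2.864e+04; f → 0.02359
  f = 0.02359 → V = 0.05734 m/s; Re = 2.839e+04; f → 0.02364
Converged (Δf/f < 1%). With the final f = 0.02364: V = √(2·386·0.117/(0.02364·1720·677)) = 0.05728 m/s.
Q = V·A = 0.05728·(π/4·0.117²) = 0.0006158 m³/s = 6.16×10^-4 m³/s.

Q ≈ 6.16×10^-4 m³/s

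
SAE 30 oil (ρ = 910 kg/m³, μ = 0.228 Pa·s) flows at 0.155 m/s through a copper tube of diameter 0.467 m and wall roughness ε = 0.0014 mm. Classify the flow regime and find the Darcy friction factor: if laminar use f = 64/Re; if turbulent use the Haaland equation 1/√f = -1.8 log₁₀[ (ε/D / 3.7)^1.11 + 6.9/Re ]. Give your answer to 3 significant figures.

f ≈ 0.222

Re = ρVD/μ = 910·0.155·0.467/0.228 = 288.9.
Re < 2300 → laminar, so f = 64/Re = 0.2215 (roughness is irrelevant in laminar flow).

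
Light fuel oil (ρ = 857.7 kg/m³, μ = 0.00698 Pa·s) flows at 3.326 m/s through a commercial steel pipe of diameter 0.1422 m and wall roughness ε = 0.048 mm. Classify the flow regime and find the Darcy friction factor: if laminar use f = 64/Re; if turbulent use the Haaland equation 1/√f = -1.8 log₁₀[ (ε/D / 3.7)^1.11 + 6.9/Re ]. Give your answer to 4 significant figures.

Re = ρVD/μ = 857.7·3.326·0.1422/0.00698 = 5.812e+04.
Re > 4000 → turbulent. ε/D = 4.8e-05/0.1422 = 0.000338; Haaland: 1/√f = -1.8 log₁₀[3.28e-05 + 0.000119] = 6.875, so f = 0.02116.

f ≈ 0.02116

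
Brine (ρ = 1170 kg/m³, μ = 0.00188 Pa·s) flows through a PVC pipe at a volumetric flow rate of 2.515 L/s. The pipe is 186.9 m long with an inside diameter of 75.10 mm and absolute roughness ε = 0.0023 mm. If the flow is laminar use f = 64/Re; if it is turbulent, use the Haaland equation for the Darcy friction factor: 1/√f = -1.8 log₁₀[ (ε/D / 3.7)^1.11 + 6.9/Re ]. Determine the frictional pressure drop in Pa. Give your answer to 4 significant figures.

Q = 2.515 L/s = 2.515/1000 = 0.002515 m³/s.
Cross-sectional area A = πD²/4 = π(0.0751)²/4 = 0.00443 m²; mean velocity V = Q/A = 0.002515/0.00443 = 0.5678 m/s.
Reynolds number Re = ρVD/μ = 1170 · 0.5678 · 0.0751 / 0.00188 = 2.654e+04.
Re > 4000 → turbulent. Relative roughness ε/D = 2.3e-06/0.0751 = 3.06e-05. Haaland: 1/√f = -1.8 log₁₀[(3.06e-05/3.7)^1.11 + 6.9/2.654e+04] = -1.8 log₁₀[2.28e-06 + 0.00026] = 6.446, so f = 0.02407.
Darcy-Weisbach: ΔP = f(L/D)(ρV²/2) = 0.02407·(186.9/0.0751)·(1170·0.5678²/2) = 0.02407·2489·188.6 = 1.129e+04 Pa.

ΔP ≈ 11290 Pa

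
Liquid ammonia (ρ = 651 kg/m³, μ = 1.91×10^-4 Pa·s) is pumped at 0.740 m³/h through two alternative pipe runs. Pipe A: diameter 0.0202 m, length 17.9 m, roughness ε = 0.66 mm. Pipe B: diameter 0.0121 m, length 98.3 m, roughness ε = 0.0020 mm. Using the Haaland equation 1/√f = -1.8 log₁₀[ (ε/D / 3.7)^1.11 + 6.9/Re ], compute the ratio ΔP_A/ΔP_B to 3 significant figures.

ΔP_A/ΔP_B ≈ 0.0429

Pipe A: V = Q/A = 0.0002056/0.0003205 = 0.6414 m/s; Re = 4.416e+04; ε/D = 0.0327; Haaland → f = 0.06004; ΔP_A = f(L/D)(ρV²/2) = 7125 Pa.
Pipe B: V = Q/A = 0.0002056/0.000115 = 1.788 m/s; Re = 7.372e+04; ε/D = 0.000165; Haaland → f = 0.01963; ΔP_B = f(L/D)(ρV²/2) = 1.659e+05 Pa.
ΔP_A/ΔP_B = 7125/1.659e+05 = 0.0429.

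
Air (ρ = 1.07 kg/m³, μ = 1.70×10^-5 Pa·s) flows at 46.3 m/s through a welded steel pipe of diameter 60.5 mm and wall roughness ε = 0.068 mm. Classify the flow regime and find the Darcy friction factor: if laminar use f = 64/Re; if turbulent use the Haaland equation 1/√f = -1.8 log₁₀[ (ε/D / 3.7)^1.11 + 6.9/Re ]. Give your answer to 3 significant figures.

f ≈ 0.0215

Re = ρVD/μ = 1.07·46.3·0.0605/1.7e-05 = 1.763e+05.
Re > 4000 → turbulent. ε/D = 6.8e-05/0.0605 = 0.00112; Haaland: 1/√f = -1.8 log₁₀[0.000125 + 3.91e-05] = 6.814, so f = 0.02154.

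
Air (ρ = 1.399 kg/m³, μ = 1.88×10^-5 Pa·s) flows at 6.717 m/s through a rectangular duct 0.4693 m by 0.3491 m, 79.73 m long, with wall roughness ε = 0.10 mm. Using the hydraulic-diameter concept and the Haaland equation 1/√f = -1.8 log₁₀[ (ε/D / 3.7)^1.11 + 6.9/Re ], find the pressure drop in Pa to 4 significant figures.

ΔP ≈ 108.1 Pa

Hydraulic diameter D_h = 4A/P = 4·(0.4693·0.3491)/(2·(0.4693+0.3491)) = 0.6553/1.637 = 0.4004 m.
Re = ρVD_h/μ = 1.399·6.717·0.4004/1.88e-05 = 2.001e+05.
ε/D_h = 0.0001/0.4004 = 0.00025; Haaland gives 1/√f = -1.8 log₁₀[2.35e-05+3.45e-05] = 7.626, so f = 0.01719.
ΔP = f(L/D_h)(ρV²/2) = 0.01719·79.73/0.4004·31.56 = 108.1 Pa.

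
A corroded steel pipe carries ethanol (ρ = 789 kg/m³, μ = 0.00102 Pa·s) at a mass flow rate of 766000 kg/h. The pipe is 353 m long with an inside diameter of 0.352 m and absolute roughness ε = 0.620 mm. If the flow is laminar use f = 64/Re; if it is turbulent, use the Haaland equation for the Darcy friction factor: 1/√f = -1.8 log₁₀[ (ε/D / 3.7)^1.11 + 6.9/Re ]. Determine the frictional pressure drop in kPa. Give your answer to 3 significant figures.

ΔP ≈ 69.7 kPa

ṁ = 766000 kg/h = 766000/3600 = 212.8 kg/s.
A = πD²/4 = π(0.352)²/4 = 0.09731 m²; mean velocity V = ṁ/(ρA) = 212.8/(789 · 0.09731) = 2.771 m/s.
Reynolds number Re = ρVD/μ = 789 · 2.771 · 0.352 / 0.00102 = 7.546e+05.
Re > 4000 → turbulent. Relative roughness ε/D = 0.00062/0.352 = 0.00176. Haaland: 1/√f = -1.8 log₁₀[(0.00176/3.7)^1.11 + 6.9/7.546e+05] = -1.8 log₁₀[0.000205 + 9.14e-06] = 6.604, so f = 0.02293.
Darcy-Weisbach: ΔP = f(L/D)(ρV²/2) = 0.02293·(353/0.352)·(789·2.771²/2) = 0.02293·1003·3030 = 6.967e+04 Pa.
ΔP = 6.967e+04 Pa = 69.7 kPa.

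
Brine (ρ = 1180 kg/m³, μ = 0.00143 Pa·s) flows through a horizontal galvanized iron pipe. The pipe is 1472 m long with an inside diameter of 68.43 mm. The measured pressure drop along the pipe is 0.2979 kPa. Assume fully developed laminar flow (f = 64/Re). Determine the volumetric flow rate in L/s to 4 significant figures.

For laminar flow, f = 64/Re with Re = ρVD/μ, so Darcy-Weisbach reduces to ΔP = 32μLV/D². Solving for V: V = ΔP·D²/(32μL) = 297.9·(0.06843)²/(32·0.00143·1472) = 0.02071 m/s.
Check: Re = ρVD/μ = 1180·0.02071·0.06843/0.00143 = 1169 < 2300, so the laminar assumption holds.
Q = V·A = 0.02071·(π/4·0.06843²) = 7.616e-05 m³/s = 0.07616 L/s.

Q ≈ 0.07616 L/s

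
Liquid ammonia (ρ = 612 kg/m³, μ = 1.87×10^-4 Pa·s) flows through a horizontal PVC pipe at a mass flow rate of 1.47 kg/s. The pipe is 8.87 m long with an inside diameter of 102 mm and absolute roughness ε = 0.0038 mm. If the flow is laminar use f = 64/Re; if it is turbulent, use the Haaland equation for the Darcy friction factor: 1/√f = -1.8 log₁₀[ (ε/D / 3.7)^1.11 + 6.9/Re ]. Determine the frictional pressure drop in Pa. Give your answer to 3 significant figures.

ΔP ≈ 41.5 Pa

A = πD²/4 = π(0.102)²/4 = 0.008171 m²; mean velocity V = ṁ/(ρA) = 1.47/(612 · 0.008171) = 0.294 m/s.
Reynolds number Re = ρVD/μ = 612 · 0.294 · 0.102 / 0.000187 = 9.813e+04.
Re > 4000 → turbulent. Relative roughness ε/D = 3.8e-06/0.102 = 3.73e-05. Haaland: 1/√f = -1.8 log₁₀[(3.73e-05/3.7)^1.11 + 6.9/9.813e+04] = -1.8 log₁₀[2.84e-06 + 7.03e-05] = 7.444, so f = 0.01804.
Darcy-Weisbach: ΔP = f(L/D)(ρV²/2) = 0.01804·(8.87/0.102)·(612·0.294²/2) = 0.01804·86.96·26.44 = 41.49 Pa.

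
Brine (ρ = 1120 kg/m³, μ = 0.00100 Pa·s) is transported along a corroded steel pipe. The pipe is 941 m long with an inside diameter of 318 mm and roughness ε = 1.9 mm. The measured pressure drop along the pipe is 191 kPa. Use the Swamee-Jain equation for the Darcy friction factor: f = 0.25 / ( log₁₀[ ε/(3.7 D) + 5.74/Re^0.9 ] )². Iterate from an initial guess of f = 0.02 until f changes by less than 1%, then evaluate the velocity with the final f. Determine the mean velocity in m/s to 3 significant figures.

Rearranging Darcy-Weisbach: V = √(2·ΔP·D/(f·L·ρ)). With ε/D = 0.0019/0.318 = 0.00597, iterate starting from f = 0.02:
  f = 0.02 → V = √(2·1.91e+05·0.318/(0.02·941·1120)) = 2.401 m/s; Re = ρVD/μ = 8.55e+05; f → 0.03224
  f = 0.03224 → V = 1.891 m/s; Re = 6.735e+05; f → 0.03227
Converged (Δf/f < 1%). With the final f = 0.03227: V = √(2·1.91e+05·0.318/(0.03227·941·1120)) = 1.89 m/s.

V ≈ 1.89 m/s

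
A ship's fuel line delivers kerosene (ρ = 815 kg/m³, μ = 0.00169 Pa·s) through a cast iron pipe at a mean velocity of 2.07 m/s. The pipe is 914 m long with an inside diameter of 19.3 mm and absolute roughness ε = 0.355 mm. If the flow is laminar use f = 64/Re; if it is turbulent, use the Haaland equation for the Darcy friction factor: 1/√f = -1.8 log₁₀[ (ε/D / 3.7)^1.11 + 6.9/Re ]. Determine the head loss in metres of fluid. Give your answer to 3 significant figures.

Reynolds number Re = ρVD/μ = 815 · 2.07 · 0.0193 / 0.00169 = 1.927e+04.
Re > 4000 → turbulent. Relative roughness ε/D = 0.000355/0.0193 = 0.0184. Haaland: 1/√f = -1.8 log₁₀[(0.0184/3.7)^1.11 + 6.9/1.927e+04] = -1.8 log₁₀[0.00277 + 0.000358] = 4.508, so f = 0.04922.
Darcy-Weisbach: ΔP = f(L/D)(ρV²/2) = 0.04922·(914/0.0193)·(815·2.07²/2) = 0.04922·4.736e+04·1746 = 4.07e+06 Pa.
Head loss h_f = ΔP/(ρg) = 4.07e+06/(815·9.81) = 509 m.

h_f ≈ 509 m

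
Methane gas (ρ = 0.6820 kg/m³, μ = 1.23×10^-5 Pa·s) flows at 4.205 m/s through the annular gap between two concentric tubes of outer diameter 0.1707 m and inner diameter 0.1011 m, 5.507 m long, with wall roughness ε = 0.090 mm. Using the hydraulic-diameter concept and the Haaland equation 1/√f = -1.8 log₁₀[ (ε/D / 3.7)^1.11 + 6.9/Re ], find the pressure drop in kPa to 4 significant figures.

Hydraulic diameter D_h = 4A/P = D_o - D_i = 0.1707 - 0.1011 = 0.0696 m.
Re = ρVD_h/μ = 0.682·4.205·0.0696/1.23e-05 = 1.623e+04.
ε/D_h = 9e-05/0.0696 = 0.00129; Haaland gives 1/√f = -1.8 log₁₀[0.000146+0.000425] = 5.838, so f = 0.02934.
ΔP = f(L/D_h)(ρV²/2) = 0.02934·5.507/0.0696·6.03 = 14 Pa.
ΔP = 0.01400 kPa.

ΔP ≈ 0.01400 kPa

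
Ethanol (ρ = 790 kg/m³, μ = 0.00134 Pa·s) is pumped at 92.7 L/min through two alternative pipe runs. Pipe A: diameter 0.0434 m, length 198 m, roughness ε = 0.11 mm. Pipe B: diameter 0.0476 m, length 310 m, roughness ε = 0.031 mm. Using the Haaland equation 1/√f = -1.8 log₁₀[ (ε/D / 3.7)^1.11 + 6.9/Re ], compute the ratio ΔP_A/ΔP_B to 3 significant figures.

ΔP_A/ΔP_B ≈ 1.15

Pipe A: V = Q/A = 0.001545/0.001479 = 1.044 m/s; Re = 2.672e+04; ε/D = 0.00253; Haaland → f = 0.02927; ΔP_A = f(L/D)(ρV²/2) = 5.752e+04 Pa.
Pipe B: V = Q/A = 0.001545/0.00178 = 0.8682 m/s; Re = 2.436e+04; ε/D = 0.000651; Haaland → f = 0.02586; ΔP_B = f(L/D)(ρV²/2) = 5.015e+04 Pa.
ΔP_A/ΔP_B = 5.752e+04/5.015e+04 = 1.15.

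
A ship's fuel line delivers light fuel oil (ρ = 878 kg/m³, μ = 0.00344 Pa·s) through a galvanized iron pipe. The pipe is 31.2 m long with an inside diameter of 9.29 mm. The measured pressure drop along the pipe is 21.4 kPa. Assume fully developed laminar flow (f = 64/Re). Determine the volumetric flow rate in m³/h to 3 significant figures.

Q ≈ 0.131 m³/h

For laminar flow, f = 64/Re with Re = ρVD/μ, so Darcy-Weisbach reduces to ΔP = 32μLV/D². Solving for V: V = ΔP·D²/(32μL) = 2.14e+04·(0.00929)²/(32·0.00344·31.2) = 0.5378 m/s.
Check: Re = ρVD/μ = 878·0.5378·0.00929/0.00344 = 1275 < 2300, so the laminar assumption holds.
Q = V·A = 0.5378·(π/4·0.00929²) = 3.645e-05 m³/s = 0.131 m³/h.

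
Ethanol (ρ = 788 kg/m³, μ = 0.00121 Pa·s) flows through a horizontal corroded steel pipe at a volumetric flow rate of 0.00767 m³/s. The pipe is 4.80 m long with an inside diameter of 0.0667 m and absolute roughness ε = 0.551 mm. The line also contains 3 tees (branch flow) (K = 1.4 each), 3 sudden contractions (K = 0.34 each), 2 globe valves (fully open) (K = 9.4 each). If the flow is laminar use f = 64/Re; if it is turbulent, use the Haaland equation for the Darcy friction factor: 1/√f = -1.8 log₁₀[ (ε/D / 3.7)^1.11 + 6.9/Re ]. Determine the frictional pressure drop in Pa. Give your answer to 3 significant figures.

ΔP ≈ 50600 Pa

Cross-sectional area A = πD²/4 = π(0.0667)²/4 = 0.003494 m²; mean velocity V = Q/A = 0.00767/0.003494 = 2.195 m/s.
Reynolds number Re = ρVD/μ = 788 · 2.195 · 0.0667 / 0.00121 = 9.535e+04.
Re > 4000 → turbulent. Relative roughness ε/D = 0.000551/0.0667 = 0.00826. Haaland: 1/√f = -1.8 log₁₀[(0.00826/3.7)^1.11 + 6.9/9.535e+04] = -1.8 log₁₀[0.00114 + 7.24e-05] = 5.249, so f = 0.0363.
Total minor-loss coefficient ΣK = 3·1.4 + 3·0.34 + 2·9.4 = 24.
ΔP = [f·L/D + ΣK]·(ρV²/2) = [0.0363·4.8/0.0667 + 24]·(788·2.195²/2) = [2.612 + 24]·1898 = 5.056e+04 Pa.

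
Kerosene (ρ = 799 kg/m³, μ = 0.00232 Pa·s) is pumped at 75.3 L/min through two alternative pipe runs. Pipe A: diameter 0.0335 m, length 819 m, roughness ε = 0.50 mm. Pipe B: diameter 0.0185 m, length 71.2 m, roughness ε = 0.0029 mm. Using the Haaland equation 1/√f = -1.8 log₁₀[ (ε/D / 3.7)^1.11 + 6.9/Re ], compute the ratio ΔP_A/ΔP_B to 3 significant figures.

Pipe A: V = Q/A = 0.001255/0.0008814 = 1.424 m/s; Re = 1.643e+04; ε/D = 0.0149; Haaland → f = 0.0463; ΔP_A = f(L/D)(ρV²/2) = 9.169e+05 Pa.
Pipe B: V = Q/A = 0.001255/0.0002688 = 4.669 m/s; Re = 2.975e+04; ε/D = 0.000157; Haaland → f = 0.02369; ΔP_B = f(L/D)(ρV²/2) = 7.941e+05 Pa.
ΔP_A/ΔP_B = 9.169e+05/7.941e+05 = 1.15.

ΔP_A/ΔP_B ≈ 1.15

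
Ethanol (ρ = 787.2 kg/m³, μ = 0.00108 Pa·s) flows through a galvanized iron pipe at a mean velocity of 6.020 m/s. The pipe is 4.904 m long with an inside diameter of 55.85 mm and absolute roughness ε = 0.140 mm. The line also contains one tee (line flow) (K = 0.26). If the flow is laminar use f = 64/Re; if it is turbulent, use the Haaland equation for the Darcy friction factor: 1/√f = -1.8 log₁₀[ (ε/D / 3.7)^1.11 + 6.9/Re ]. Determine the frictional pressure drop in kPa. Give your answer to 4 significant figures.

ΔP ≈ 35.64 kPa

Reynolds number Re = ρVD/μ = 787.2 · 6.02 · 0.05585 / 0.00108 = 2.451e+05.
Re > 4000 → turbulent. Relative roughness ε/D = 0.00014/0.05585 = 0.00251. Haaland: 1/√f = -1.8 log₁₀[(0.00251/3.7)^1.11 + 6.9/2.451e+05] = -1.8 log₁₀[0.000304 + 2.82e-05] = 6.263, so f = 0.0255.
Total minor-loss coefficient ΣK = 1·0.26 = 0.26.
ΔP = [f·L/D + ΣK]·(ρV²/2) = [0.0255·4.904/0.05585 + 0.26]·(787.2·6.02²/2) = [2.239 + 0.26]·1.426e+04 = 3.564e+04 Pa.
ΔP = 3.564e+04 Pa = 35.64 kPa.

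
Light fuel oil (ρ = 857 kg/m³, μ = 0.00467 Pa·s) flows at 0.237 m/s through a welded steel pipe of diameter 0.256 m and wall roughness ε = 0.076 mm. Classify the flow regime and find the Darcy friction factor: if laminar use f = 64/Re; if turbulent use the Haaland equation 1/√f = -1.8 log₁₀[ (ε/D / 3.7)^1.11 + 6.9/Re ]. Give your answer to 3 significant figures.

Re = ρVD/μ = 857·0.237·0.256/0.00467 = 1.113e+04.
Re > 4000 → turbulent. ε/D = 7.6e-05/0.256 = 0.000297; Haaland: 1/√f = -1.8 log₁₀[2.84e-05 + 0.00062] = 5.739, so f = 0.03036.

f ≈ 0.0304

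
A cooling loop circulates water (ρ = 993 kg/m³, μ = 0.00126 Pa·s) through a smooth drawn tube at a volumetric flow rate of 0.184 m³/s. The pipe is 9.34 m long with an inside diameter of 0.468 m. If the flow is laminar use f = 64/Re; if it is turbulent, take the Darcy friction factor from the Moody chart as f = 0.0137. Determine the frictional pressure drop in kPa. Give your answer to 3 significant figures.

Cross-sectional area A = πD²/4 = π(0.468)²/4 = 0.172 m²; mean velocity V = Q/A = 0.184/0.172 = 1.07 m/s.
Reynolds number Re = ρVD/μ = 993 · 1.07 · 0.468 / 0.00126 = 3.945e+05.
Re > 4000 → turbulent; use the Moody-chart value f = 0.0137.
Darcy-Weisbach: ΔP = f(L/D)(ρV²/2) = 0.0137·(9.34/0.468)·(993·1.07²/2) = 0.0137·19.96·568.1 = 155.3 Pa.
ΔP = 155.3 Pa = 0.155 kPa.

ΔP ≈ 0.155 kPa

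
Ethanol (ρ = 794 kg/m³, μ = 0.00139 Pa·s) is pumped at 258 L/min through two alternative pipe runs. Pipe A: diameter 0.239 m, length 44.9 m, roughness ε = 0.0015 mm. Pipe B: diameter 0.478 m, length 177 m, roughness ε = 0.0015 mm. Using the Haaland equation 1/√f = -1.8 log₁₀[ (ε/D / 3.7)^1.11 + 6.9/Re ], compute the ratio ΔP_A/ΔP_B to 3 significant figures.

ΔP_A/ΔP_B ≈ 6.70

Pipe A: V = Q/A = 0.0043/0.04486 = 0.09585 m/s; Re = 1.309e+04; ε/D = 6.28e-06; Haaland → f = 0.02873; ΔP_A = f(L/D)(ρV²/2) = 19.69 Pa.
Pipe B: V = Q/A = 0.0043/0.1795 = 0.02396 m/s; Re = 6543; ε/D = 3.14e-06; Haaland → f = 0.03483; ΔP_B = f(L/D)(ρV²/2) = 2.94 Pa.
ΔP_A/ΔP_B = 19.69/2.94 = 6.70.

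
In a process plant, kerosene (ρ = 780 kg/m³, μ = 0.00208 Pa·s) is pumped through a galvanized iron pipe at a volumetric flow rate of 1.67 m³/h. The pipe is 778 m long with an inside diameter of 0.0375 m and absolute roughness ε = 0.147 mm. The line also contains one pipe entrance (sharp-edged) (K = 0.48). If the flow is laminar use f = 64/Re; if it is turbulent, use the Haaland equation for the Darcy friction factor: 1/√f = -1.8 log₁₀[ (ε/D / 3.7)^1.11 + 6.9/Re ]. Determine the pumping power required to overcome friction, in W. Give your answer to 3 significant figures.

P ≈ 26.5 W

Q = 1.67 m³/h = 1.67/3600 = 0.0004639 m³/s.
Cross-sectional area A = πD²/4 = π(0.0375)²/4 = 0.001104 m²; mean velocity V = Q/A = 0.0004639/0.001104 = 0.42 m/s.
Reynolds number Re = ρVD/μ = 780 · 0.42 · 0.0375 / 0.00208 = 5906.
Re > 4000 → turbulent. Relative roughness ε/D = 0.000147/0.0375 = 0.00392. Haaland: 1/√f = -1.8 log₁₀[(0.00392/3.7)^1.11 + 6.9/5906] = -1.8 log₁₀[0.000499 + 0.00117] = 5.001, so f = 0.03999.
Total minor-loss coefficient ΣK = 1·0.48 = 0.48.
ΔP = [f·L/D + ΣK]·(ρV²/2) = [0.03999·778/0.0375 + 0.48]·(780·0.42²/2) = [829.7 + 0.48]·68.8 = 5.712e+04 Pa.
Pumping power P = QΔP = 0.0004639·5.712e+04 = 26.50 W = 26.5 W.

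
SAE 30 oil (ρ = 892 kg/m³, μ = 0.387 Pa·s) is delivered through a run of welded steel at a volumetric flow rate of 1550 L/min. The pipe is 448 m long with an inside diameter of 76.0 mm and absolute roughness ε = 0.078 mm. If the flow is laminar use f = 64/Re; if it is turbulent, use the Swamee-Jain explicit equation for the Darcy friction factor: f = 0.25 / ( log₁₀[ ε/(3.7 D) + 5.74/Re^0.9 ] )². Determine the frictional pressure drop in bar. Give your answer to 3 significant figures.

ΔP ≈ 54.7 bar

Q = 1550 L/min = 1550/60000 = 0.02583 m³/s.
Cross-sectional area A = πD²/4 = π(0.076)²/4 = 0.004536 m²; mean velocity V = Q/A = 0.02583/0.004536 = 5.695 m/s.
Reynolds number Re = ρVD/μ = 892 · 5.695 · 0.076 / 0.387 = 997.5.
Re < 2300 → laminar flow, so f = 64/Re = 64/997.5 = 0.06416 (the turbulent correlation is not needed).
Darcy-Weisbach: ΔP = f(L/D)(ρV²/2) = 0.06416·(448/0.076)·(892·5.695²/2) = 0.06416·5895·1.446e+04 = 5.47e+06 Pa.
ΔP = 5.47e+06 Pa = 54.7 bar.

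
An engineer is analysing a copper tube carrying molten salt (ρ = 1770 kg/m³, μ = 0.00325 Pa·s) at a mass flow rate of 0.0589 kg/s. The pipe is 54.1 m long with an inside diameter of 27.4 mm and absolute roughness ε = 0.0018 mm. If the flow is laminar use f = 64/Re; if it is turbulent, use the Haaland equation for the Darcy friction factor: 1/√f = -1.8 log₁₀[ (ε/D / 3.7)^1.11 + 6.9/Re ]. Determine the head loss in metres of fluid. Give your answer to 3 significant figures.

A = πD²/4 = π(0.0274)²/4 = 0.0005896 m²; mean velocity V = ṁ/(ρA) = 0.0589/(1770 · 0.0005896) = 0.05644 m/s.
Reynolds number Re = ρVD/μ = 1770 · 0.05644 · 0.0274 / 0.00325 = 842.2.
Re < 2300 → laminar flow, so f = 64/Re = 64/842.2 = 0.076 (the turbulent correlation is not needed).
Darcy-Weisbach: ΔP = f(L/D)(ρV²/2) = 0.076·(54.1/0.0274)·(1770·0.05644²/2) = 0.076·1974·2.819 = 422.9 Pa.
Head loss h_f = ΔP/(ρg) = 422.9/(1770·9.81) = 0.0244 m.

h_f ≈ 0.0244 m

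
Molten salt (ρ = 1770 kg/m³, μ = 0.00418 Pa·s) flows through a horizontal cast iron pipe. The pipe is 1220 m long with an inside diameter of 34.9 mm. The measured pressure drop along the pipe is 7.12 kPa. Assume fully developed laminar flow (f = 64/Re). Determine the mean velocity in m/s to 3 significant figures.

V ≈ 0.0531 m/s

For laminar flow, f = 64/Re with Re = ρVD/μ, so Darcy-Weisbach reduces to ΔP = 32μLV/D². Solving for V: V = ΔP·D²/(32μL) = 7120·(0.0349)²/(32·0.00418·1220) = 0.05314 m/s.
Check: Re = ρVD/μ = 1770·0.05314·0.0349/0.00418 = 785.4 < 2300, so the laminar assumption holds.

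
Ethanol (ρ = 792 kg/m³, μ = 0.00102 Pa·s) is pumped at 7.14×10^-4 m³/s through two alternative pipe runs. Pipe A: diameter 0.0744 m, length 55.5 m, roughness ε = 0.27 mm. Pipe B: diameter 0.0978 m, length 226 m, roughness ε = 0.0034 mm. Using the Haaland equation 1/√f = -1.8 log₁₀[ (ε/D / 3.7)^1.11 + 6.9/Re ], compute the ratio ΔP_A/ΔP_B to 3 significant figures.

ΔP_A/ΔP_B ≈ 1.03

Pipe A: V = Q/A = 0.000714/0.004347 = 0.1642 m/s; Re = 9488; ε/D = 0.00363; Haaland → f = 0.03604; ΔP_A = f(L/D)(ρV²/2) = 287.2 Pa.
Pipe B: V = Q/A = 0.000714/0.007512 = 0.09505 m/s; Re = 7218; ε/D = 3.48e-05; Haaland → f = 0.03388; ΔP_B = f(L/D)(ρV²/2) = 280.1 Pa.
ΔP_A/ΔP_B = 287.2/280.1 = 1.03.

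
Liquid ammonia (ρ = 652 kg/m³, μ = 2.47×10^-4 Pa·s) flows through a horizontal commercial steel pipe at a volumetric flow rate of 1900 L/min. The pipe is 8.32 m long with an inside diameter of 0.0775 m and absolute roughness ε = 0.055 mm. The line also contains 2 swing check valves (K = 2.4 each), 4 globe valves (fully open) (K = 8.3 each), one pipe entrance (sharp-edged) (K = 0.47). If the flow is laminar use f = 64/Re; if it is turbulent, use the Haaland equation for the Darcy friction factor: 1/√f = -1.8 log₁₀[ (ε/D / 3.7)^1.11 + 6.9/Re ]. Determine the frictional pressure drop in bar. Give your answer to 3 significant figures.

ΔP ≈ 5.94 bar

Q = 1900 L/min = 1900/60000 = 0.03167 m³/s.
Cross-sectional area A = πD²/4 = π(0.0775)²/4 = 0.004717 m²; mean velocity V = Q/A = 0.03167/0.004717 = 6.713 m/s.
Reynolds number Re = ρVD/μ = 652 · 6.713 · 0.0775 / 0.000247 = 1.373e+06.
Re > 4000 → turbulent. Relative roughness ε/D = 5.5e-05/0.0775 = 0.00071. Haaland: 1/√f = -1.8 log₁₀[(0.00071/3.7)^1.11 + 6.9/1.373e+06] = -1.8 log₁₀[7.48e-05 + 5.02e-06] = 7.376, so f = 0.01838.
Total minor-loss coefficient ΣK = 2·2.4 + 4·8.3 + 1·0.47 = 38.5.
ΔP = [f·L/D + ΣK]·(ρV²/2) = [0.01838·8.32/0.0775 + 38.5]·(652·6.713²/2) = [1.973 + 38.5]·1.469e+04 = 5.941e+05 Pa.
ΔP = 5.941e+05 Pa = 5.94 bar.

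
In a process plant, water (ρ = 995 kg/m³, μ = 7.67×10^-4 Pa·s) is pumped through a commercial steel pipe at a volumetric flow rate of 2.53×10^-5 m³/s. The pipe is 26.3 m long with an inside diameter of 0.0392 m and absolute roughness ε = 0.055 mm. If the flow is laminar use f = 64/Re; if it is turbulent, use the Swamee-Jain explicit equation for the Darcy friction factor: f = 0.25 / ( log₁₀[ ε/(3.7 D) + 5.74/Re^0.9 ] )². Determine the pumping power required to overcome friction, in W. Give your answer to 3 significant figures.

Cross-sectional area A = πD²/4 = π(0.0392)²/4 = 0.001207 m²; mean velocity V = Q/A = 2.53e-05/0.001207 = 0.02096 m/s.
Reynolds number Re = ρVD/μ = 995 · 0.02096 · 0.0392 / 0.000767 = 1066.
Re < 2300 → laminar flow, so f = 64/Re = 64/1066 = 0.06004 (the turbulent correlation is not needed).
Darcy-Weisbach: ΔP = f(L/D)(ρV²/2) = 0.06004·(26.3/0.0392)·(995·0.02096²/2) = 0.06004·670.9·0.2186 = 8.806 Pa.
Pumping power P = QΔP = 2.53e-05·8.806 = 2.228×10^-4 W = 2.23×10^-4 W.

P ≈ 2.23×10^-4 W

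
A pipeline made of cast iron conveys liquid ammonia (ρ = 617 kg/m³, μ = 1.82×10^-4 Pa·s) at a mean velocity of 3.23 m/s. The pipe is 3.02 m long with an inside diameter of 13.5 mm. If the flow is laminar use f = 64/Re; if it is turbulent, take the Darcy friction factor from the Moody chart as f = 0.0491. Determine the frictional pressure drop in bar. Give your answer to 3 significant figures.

Reynolds number Re = ρVD/μ = 617 · 3.23 · 0.0135 / 0.000182 = 1.478e+05.
Re > 4000 → turbulent; use the Moody-chart value f = 0.0491.
Darcy-Weisbach: ΔP = f(L/D)(ρV²/2) = 0.0491·(3.02/0.0135)·(617·3.23²/2) = 0.0491·223.7·3219 = 3.535e+04 Pa.
ΔP = 3.535e+04 Pa = 0.354 bar.

ΔP ≈ 0.354 bar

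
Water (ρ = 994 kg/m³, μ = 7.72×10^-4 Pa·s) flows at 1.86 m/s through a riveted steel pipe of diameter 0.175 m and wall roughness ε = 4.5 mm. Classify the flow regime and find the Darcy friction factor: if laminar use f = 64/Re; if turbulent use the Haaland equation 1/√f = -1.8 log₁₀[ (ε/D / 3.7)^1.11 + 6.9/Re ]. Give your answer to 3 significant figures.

Re = ρVD/μ = 994·1.86·0.175/0.000772 = 4.191e+05.
Re > 4000 → turbulent. ε/D = 0.0045/0.175 = 0.0257; Haaland: 1/√f = -1.8 log₁₀[0.00402 + 1.65e-05] = 4.309, so f = 0.05387.

f ≈ 0.0539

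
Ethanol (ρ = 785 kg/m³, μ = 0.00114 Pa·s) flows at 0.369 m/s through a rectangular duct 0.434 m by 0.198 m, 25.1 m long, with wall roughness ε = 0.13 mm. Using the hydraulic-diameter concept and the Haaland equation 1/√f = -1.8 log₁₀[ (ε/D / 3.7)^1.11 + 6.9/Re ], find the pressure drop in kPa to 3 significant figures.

Hydraulic diameter D_h = 4A/P = 4·(0.434·0.198)/(2·(0.434+0.198)) = 0.3437/1.264 = 0.2719 m.
Re = ρVD_h/μ = 785·0.369·0.2719/0.00114 = 6.91e+04.
ε/D_h = 0.00013/0.2719 = 0.000478; Haaland gives 1/√f = -1.8 log₁₀[4.83e-05+9.99e-05] = 6.893, so f = 0.02105.
ΔP = f(L/D_h)(ρV²/2) = 0.02105·25.1/0.2719·53.44 = 103.8 Pa.
ΔP = 0.104 kPa.

ΔP ≈ 0.104 kPa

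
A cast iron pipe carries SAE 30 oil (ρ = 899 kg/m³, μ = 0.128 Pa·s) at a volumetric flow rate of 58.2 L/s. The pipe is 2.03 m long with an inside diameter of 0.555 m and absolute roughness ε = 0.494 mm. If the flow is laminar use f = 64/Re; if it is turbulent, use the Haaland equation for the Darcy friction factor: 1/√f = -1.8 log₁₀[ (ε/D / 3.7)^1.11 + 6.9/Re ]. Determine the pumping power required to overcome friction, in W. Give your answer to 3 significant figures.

P ≈ 0.378 W

Q = 58.2 L/s = 58.2/1000 = 0.0582 m³/s.
Cross-sectional area A = πD²/4 = π(0.555)²/4 = 0.2419 m²; mean velocity V = Q/A = 0.0582/0.2419 = 0.2406 m/s.
Reynolds number Re = ρVD/μ = 899 · 0.2406 · 0.555 / 0.128 = 937.8.
Re < 2300 → laminar flow, so f = 64/Re = 64/937.8 = 0.06825 (the turbulent correlation is not needed).
Darcy-Weisbach: ΔP = f(L/D)(ρV²/2) = 0.06825·(2.03/0.555)·(899·0.2406²/2) = 0.06825·3.658·26.02 = 6.494 Pa.
Pumping power P = QΔP = 0.0582·6.494 = 0.3780 W = 0.378 W.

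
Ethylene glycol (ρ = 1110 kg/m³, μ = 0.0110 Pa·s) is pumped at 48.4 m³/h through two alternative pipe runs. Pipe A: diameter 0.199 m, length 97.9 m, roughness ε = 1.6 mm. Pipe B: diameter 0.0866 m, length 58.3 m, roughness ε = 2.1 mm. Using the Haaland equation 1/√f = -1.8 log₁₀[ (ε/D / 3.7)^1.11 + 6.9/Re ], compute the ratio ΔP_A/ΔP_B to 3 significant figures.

ΔP_A/ΔP_B ≈ 0.0201

Pipe A: V = Q/A = 0.01344/0.0311 = 0.4323 m/s; Re = 8680; ε/D = 0.00804; Haaland → f = 0.04169; ΔP_A = f(L/D)(ρV²/2) = 2127 Pa.
Pipe B: V = Q/A = 0.01344/0.00589 = 2.283 m/s; Re = 1.995e+04; ε/D = 0.0242; Haaland → f = 0.05423; ΔP_B = f(L/D)(ρV²/2) = 1.056e+05 Pa.
ΔP_A/ΔP_B = 2127/1.056e+05 = 0.0201.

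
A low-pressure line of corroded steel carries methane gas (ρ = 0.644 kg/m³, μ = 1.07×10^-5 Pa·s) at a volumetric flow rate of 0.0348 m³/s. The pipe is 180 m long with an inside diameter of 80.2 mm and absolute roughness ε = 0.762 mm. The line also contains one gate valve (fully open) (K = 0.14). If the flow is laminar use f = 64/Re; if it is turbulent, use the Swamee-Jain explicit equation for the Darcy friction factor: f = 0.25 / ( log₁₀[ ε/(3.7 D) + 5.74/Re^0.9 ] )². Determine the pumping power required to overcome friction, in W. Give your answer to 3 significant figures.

P ≈ 47.3 W

Cross-sectional area A = πD²/4 = π(0.0802)²/4 = 0.005052 m²; mean velocity V = Q/A = 0.0348/0.005052 = 6.889 m/s.
Reynolds number Re = ρVD/μ = 0.644 · 6.889 · 0.0802 / 1.07e-05 = 3.325e+04.
Re > 4000 → turbulent. Relative roughness ε/D = 0.000762/0.0802 = 0.0095. Swamee-Jain: f = 0.25/(log₁₀[0.0095/3.7 + 5.74/3.325e+04^0.9])² = 0.25/(log₁₀[0.00257 + 0.000489])² = 0.25/(-2.515)² = 0.03953.
Total minor-loss coefficient ΣK = 1·0.14 = 0.14.
ΔP = [f·L/D + ΣK]·(ρV²/2) = [0.03953·180/0.0802 + 0.14]·(0.644·6.889²/2) = [88.73 + 0.14]·15.28 = 1358 Pa.
Pumping power P = QΔP = 0.0348·1358 = 47.26 W = 47.3 W.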